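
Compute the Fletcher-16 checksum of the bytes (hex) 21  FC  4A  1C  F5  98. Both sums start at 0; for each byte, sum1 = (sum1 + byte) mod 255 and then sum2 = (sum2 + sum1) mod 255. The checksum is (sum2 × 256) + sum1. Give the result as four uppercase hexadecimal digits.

Running sums (mod 255):
  after byte 0 (21): sum1=33, sum2=33
  after byte 1 (FC): sum1=30, sum2=63
  after byte 2 (4A): sum1=104, sum2=167
  after byte 3 (1C): sum1=132, sum2=44
  after byte 4 (F5): sum1=122, sum2=166
  after byte 5 (98): sum1=19, sum2=185
Checksum = sum2·256 + sum1 = 185·256 + 19 = 47379 = 0xB913.

B913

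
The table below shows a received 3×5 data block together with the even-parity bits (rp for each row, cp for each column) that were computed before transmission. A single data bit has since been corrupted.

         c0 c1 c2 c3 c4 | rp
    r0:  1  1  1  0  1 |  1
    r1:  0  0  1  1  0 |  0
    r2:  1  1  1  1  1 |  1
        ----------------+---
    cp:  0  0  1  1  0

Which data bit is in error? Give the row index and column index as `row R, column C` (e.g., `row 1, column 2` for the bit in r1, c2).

row 0, column 3

Recompute each row's even parity and compare to rp:
  r0: data parity 0, sent rp 1 → mismatch
  r1: data parity 0, sent rp 0 → ok
  r2: data parity 1, sent rp 1 → ok
Recompute each column's even parity and compare to cp:
  c0: data parity 0, sent cp 0 → ok
  c1: data parity 0, sent cp 0 → ok
  c2: data parity 1, sent cp 1 → ok
  c3: data parity 0, sent cp 1 → mismatch
  c4: data parity 0, sent cp 0 → ok
Exactly one row (r0) and one column (c3) fail → the flipped bit is at their intersection.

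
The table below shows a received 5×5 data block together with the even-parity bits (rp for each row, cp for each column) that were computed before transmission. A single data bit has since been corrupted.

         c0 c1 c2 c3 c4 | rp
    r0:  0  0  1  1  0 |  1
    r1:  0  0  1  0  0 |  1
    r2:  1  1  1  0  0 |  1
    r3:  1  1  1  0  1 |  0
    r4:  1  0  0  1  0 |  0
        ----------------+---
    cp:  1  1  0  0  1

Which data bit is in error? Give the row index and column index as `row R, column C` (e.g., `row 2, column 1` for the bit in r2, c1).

row 0, column 1

Recompute each row's even parity and compare to rp:
  r0: data parity 0, sent rp 1 → mismatch
  r1: data parity 1, sent rp 1 → ok
  r2: data parity 1, sent rp 1 → ok
  r3: data parity 0, sent rp 0 → ok
  r4: data parity 0, sent rp 0 → ok
Recompute each column's even parity and compare to cp:
  c0: data parity 1, sent cp 1 → ok
  c1: data parity 0, sent cp 1 → mismatch
  c2: data parity 0, sent cp 0 → ok
  c3: data parity 0, sent cp 0 → ok
  c4: data parity 1, sent cp 1 → ok
Exactly one row (r0) and one column (c1) fail → the flipped bit is at their intersection.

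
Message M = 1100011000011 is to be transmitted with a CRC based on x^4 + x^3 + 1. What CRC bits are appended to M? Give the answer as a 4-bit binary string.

0110

Append 4 zeros: 11000110000110000. Divide by 11001 (XOR where the leading bit is 1):
  pos 0: 11000 XOR 11001 = 00001
  pos 4: 11100 XOR 11001 = 00101
  pos 6: 10100 XOR 11001 = 01101
  pos 7: 11011 XOR 11001 = 00010
  pos 10: 10100 XOR 11001 = 01101
  pos 11: 11010 XOR 11001 = 00011
Remainder (last 4 bits) = 0110. This is the CRC / FCS.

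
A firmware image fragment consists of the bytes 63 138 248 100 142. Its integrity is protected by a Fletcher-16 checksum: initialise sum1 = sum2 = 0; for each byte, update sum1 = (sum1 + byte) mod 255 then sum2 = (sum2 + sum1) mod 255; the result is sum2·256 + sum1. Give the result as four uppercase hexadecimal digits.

Running sums (mod 255):
  after byte 0 (63): sum1=63, sum2=63
  after byte 1 (138): sum1=201, sum2=9
  after byte 2 (248): sum1=194, sum2=203
  after byte 3 (100): sum1=39, sum2=242
  after byte 4 (142): sum1=181, sum2=168
Checksum = sum2·256 + sum1 = 168·256 + 181 = 43189 = 0xA8B5.

A8B5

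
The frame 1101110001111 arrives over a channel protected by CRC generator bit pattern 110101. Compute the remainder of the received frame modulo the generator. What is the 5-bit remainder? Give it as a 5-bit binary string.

11001

Modulo-2 division of 1101110001111 by 110101:
  pos 0: 110111 XOR 110101 = 000010
  pos 4: 100001 XOR 110101 = 010100
  pos 5: 101001 XOR 110101 = 011100
  pos 6: 111001 XOR 110101 = 001100
Remainder = 11001 (nonzero — an error is detected).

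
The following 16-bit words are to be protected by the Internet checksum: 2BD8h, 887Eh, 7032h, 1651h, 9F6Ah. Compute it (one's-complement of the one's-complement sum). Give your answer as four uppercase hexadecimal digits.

25BB

One's-complement addition (fold any carry out of bit 15 back into bit 0):
  0x2BD8 + 0x887E = 0x0B456
  0xB456 + 0x7032 = 0x12488 → wrap carry → 0x2489
  0x2489 + 0x1651 = 0x03ADA
  0x3ADA + 0x9F6A = 0x0DA44
One's-complement sum = 0xDA44.
Checksum = ~0xDA44 & 0xFFFF = 0x25BB.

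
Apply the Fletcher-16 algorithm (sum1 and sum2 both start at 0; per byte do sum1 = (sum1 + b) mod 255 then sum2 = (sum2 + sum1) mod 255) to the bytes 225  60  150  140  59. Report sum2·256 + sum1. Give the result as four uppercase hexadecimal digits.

727C

Running sums (mod 255):
  after byte 0 (225): sum1=225, sum2=225
  after byte 1 (60): sum1=30, sum2=0
  after byte 2 (150): sum1=180, sum2=180
  after byte 3 (140): sum1=65, sum2=245
  after byte 4 (59): sum1=124, sum2=114
Checksum = sum2·256 + sum1 = 114·256 + 124 = 29308 = 0x727C.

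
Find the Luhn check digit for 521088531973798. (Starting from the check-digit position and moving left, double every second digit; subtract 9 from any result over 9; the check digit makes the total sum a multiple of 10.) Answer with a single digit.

Partial digits right→left: 8 9 7 3 7 9 1 3 5 8 8 0 1 2 5
Double every second digit counting from the check-digit position (so the 1st, 3rd, 5th, ... of the partial from the right).
  doubled (with −9 where >9): 7 5 5 2 1 7 2 1 → sum 30
  kept as-is: 9 3 9 3 8 0 2 → sum 34
Total = 30 + 34 = 64.
Check digit = (10 − (64 mod 10)) mod 10 = 6.

6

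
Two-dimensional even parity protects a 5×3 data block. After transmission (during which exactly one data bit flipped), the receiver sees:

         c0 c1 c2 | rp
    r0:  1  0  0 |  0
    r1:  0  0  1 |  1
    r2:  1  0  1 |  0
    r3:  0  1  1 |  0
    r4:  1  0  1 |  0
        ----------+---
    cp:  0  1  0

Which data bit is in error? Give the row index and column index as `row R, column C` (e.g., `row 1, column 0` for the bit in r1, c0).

row 0, column 0

Recompute each row's even parity and compare to rp:
  r0: data parity 1, sent rp 0 → mismatch
  r1: data parity 1, sent rp 1 → ok
  r2: data parity 0, sent rp 0 → ok
  r3: data parity 0, sent rp 0 → ok
  r4: data parity 0, sent rp 0 → ok
Recompute each column's even parity and compare to cp:
  c0: data parity 1, sent cp 0 → mismatch
  c1: data parity 1, sent cp 1 → ok
  c2: data parity 0, sent cp 0 → ok
Exactly one row (r0) and one column (c0) fail → the flipped bit is at their intersection.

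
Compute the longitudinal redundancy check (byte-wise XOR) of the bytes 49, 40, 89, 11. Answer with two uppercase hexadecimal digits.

91

XOR the bytes together:
  start with 0x49
  0x49 ⊕ 0x40 = 0x09
  0x09 ⊕ 0x89 = 0x80
  0x80 ⊕ 0x11 = 0x91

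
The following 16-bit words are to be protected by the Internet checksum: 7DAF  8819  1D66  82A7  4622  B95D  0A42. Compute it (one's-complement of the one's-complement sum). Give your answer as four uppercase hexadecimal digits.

One's-complement addition (fold any carry out of bit 15 back into bit 0):
  0x7DAF + 0x8819 = 0x105C8 → wrap carry → 0x05C9
  0x05C9 + 0x1D66 = 0x0232F
  0x232F + 0x82A7 = 0x0A5D6
  0xA5D6 + 0x4622 = 0x0EBF8
  0xEBF8 + 0xB95D = 0x1A555 → wrap carry → 0xA556
  0xA556 + 0x0A42 = 0x0AF98
One's-complement sum = 0xAF98.
Checksum = ~0xAF98 & 0xFFFF = 0x5067.

5067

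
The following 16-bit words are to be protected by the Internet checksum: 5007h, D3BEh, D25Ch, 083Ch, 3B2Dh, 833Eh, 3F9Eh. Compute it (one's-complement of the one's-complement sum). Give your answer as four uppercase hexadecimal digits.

0397

One's-complement addition (fold any carry out of bit 15 back into bit 0):
  0x5007 + 0xD3BE = 0x123C5 → wrap carry → 0x23C6
  0x23C6 + 0xD25C = 0x0F622
  0xF622 + 0x083C = 0x0FE5E
  0xFE5E + 0x3B2D = 0x1398B → wrap carry → 0x398C
  0x398C + 0x833E = 0x0BCCA
  0xBCCA + 0x3F9E = 0x0FC68
One's-complement sum = 0xFC68.
Checksum = ~0xFC68 & 0xFFFF = 0x0397.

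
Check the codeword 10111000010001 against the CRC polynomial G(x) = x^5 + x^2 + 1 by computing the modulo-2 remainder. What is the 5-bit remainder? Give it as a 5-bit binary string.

00001

Modulo-2 division of 10111000010001 by 100101:
  pos 0: 101110 XOR 100101 = 001011
  pos 2: 101100 XOR 100101 = 001001
  pos 4: 100101 XOR 100101 = 000000
Remainder = 00001 (nonzero — an error is detected).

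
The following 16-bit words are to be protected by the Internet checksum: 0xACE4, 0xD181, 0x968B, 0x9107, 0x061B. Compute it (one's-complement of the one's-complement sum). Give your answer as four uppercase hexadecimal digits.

53EB

One's-complement addition (fold any carry out of bit 15 back into bit 0):
  0xACE4 + 0xD181 = 0x17E65 → wrap carry → 0x7E66
  0x7E66 + 0x968B = 0x114F1 → wrap carry → 0x14F2
  0x14F2 + 0x9107 = 0x0A5F9
  0xA5F9 + 0x061B = 0x0AC14
One's-complement sum = 0xAC14.
Checksum = ~0xAC14 & 0xFFFF = 0x53EB.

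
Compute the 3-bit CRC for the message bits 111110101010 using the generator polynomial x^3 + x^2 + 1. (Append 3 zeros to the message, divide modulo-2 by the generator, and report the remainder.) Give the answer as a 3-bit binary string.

101

Append 3 zeros: 111110101010000. Divide by 1101 (XOR where the leading bit is 1):
  pos 0: 1111 XOR 1101 = 0010
  pos 2: 1010 XOR 1101 = 0111
  pos 3: 1111 XOR 1101 = 0010
  pos 5: 1001 XOR 1101 = 0100
  pos 6: 1000 XOR 1101 = 0101
  pos 7: 1011 XOR 1101 = 0110
  pos 8: 1100 XOR 1101 = 0001
  pos 11: 1000 XOR 1101 = 0101
Remainder (last 3 bits) = 101. This is the CRC / FCS.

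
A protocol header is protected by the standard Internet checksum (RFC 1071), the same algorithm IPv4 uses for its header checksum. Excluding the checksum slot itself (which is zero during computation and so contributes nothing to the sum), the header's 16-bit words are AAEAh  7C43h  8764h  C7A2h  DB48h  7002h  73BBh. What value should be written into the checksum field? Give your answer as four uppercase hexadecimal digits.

One's-complement addition (fold any carry out of bit 15 back into bit 0):
  0xAAEA + 0x7C43 = 0x1272D → wrap carry → 0x272E
  0x272E + 0x8764 = 0x0AE92
  0xAE92 + 0xC7A2 = 0x17634 → wrap carry → 0x7635
  0x7635 + 0xDB48 = 0x1517D → wrap carry → 0x517E
  0x517E + 0x7002 = 0x0C180
  0xC180 + 0x73BB = 0x1353B → wrap carry → 0x353C
One's-complement sum = 0x353C.
Checksum = ~0x353C & 0xFFFF = 0xCAC3.

CAC3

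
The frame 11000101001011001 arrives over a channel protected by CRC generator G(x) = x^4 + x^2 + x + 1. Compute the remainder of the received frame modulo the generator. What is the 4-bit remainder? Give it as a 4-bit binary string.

0000

Modulo-2 division of 11000101001011001 by 10111:
  pos 0: 11000 XOR 10111 = 01111
  pos 1: 11111 XOR 10111 = 01000
  pos 2: 10000 XOR 10111 = 00111
  pos 4: 11110 XOR 10111 = 01001
  pos 5: 10010 XOR 10111 = 00101
  pos 7: 10110 XOR 10111 = 00001
  pos 11: 11100 XOR 10111 = 01011
  pos 12: 10111 XOR 10111 = 00000
Remainder = 0000 (zero — the frame passes the CRC check).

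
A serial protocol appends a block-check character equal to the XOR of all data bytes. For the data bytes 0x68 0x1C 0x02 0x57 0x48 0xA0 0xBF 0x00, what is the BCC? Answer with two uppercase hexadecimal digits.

XOR the bytes together:
  start with 0x68
  0x68 ⊕ 0x1C = 0x74
  0x74 ⊕ 0x02 = 0x76
  0x76 ⊕ 0x57 = 0x21
  0x21 ⊕ 0x48 = 0x69
  0x69 ⊕ 0xA0 = 0xC9
  0xC9 ⊕ 0xBF = 0x76
  0x76 ⊕ 0x00 = 0x76

76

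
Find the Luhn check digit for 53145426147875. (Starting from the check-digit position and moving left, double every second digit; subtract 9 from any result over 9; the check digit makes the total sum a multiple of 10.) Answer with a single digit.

1

Partial digits right→left: 5 7 8 7 4 1 6 2 4 5 4 1 3 5
Double every second digit counting from the check-digit position (so the 1st, 3rd, 5th, ... of the partial from the right).
  doubled (with −9 where >9): 1 7 8 3 8 8 6 → sum 41
  kept as-is: 7 7 1 2 5 1 5 → sum 28
Total = 41 + 28 = 69.
Check digit = (10 − (69 mod 10)) mod 10 = 1.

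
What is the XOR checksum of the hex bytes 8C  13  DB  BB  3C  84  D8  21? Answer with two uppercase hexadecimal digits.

BE

XOR the bytes together:
  start with 0x8C
  0x8C ⊕ 0x13 = 0x9F
  0x9F ⊕ 0xDB = 0x44
  0x44 ⊕ 0xBB = 0xFF
  0xFF ⊕ 0x3C = 0xC3
  0xC3 ⊕ 0x84 = 0x47
  0x47 ⊕ 0xD8 = 0x9F
  0x9F ⊕ 0x21 = 0xBE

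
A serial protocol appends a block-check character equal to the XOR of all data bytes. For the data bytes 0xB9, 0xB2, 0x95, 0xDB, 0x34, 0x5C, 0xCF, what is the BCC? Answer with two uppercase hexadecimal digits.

XOR the bytes together:
  start with 0xB9
  0xB9 ⊕ 0xB2 = 0x0B
  0x0B ⊕ 0x95 = 0x9E
  0x9E ⊕ 0xDB = 0x45
  0x45 ⊕ 0x34 = 0x71
  0x71 ⊕ 0x5C = 0x2D
  0x2D ⊕ 0xCF = 0xE2

E2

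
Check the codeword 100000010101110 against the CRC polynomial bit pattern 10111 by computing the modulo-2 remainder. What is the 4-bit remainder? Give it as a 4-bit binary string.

0000

Modulo-2 division of 100000010101110 by 10111:
  pos 0: 10000 XOR 10111 = 00111
  pos 2: 11100 XOR 10111 = 01011
  pos 3: 10111 XOR 10111 = 00000
  pos 9: 10111 XOR 10111 = 00000
Remainder = 0000 (zero — the frame passes the CRC check).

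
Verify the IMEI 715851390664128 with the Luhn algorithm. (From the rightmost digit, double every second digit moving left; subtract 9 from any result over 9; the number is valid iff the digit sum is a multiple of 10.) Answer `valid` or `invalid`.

valid

From the right, keep odd positions and double even positions (subtract 9 from any doubled value over 9):
  doubled (positions 2,4,...): 4 8 3 9 2 7 2 → sum 35
  kept (positions 1,3,...): 8 1 6 0 3 5 5 7 → sum 35
Total = 70.
70 mod 10 = 0, so the number is valid.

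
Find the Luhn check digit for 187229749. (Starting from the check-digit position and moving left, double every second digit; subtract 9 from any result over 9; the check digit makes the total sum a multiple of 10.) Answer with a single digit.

2

Partial digits right→left: 9 4 7 9 2 2 7 8 1
Double every second digit counting from the check-digit position (so the 1st, 3rd, 5th, ... of the partial from the right).
  doubled (with −9 where >9): 9 5 4 5 2 → sum 25
  kept as-is: 4 9 2 8 → sum 23
Total = 25 + 23 = 48.
Check digit = (10 − (48 mod 10)) mod 10 = 2.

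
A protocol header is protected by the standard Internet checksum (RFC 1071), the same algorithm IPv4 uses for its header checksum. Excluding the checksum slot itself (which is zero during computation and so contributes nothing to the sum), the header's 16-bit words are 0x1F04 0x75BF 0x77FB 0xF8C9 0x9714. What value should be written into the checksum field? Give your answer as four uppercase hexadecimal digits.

One's-complement addition (fold any carry out of bit 15 back into bit 0):
  0x1F04 + 0x75BF = 0x094C3
  0x94C3 + 0x77FB = 0x10CBE → wrap carry → 0x0CBF
  0x0CBF + 0xF8C9 = 0x10588 → wrap carry → 0x0589
  0x0589 + 0x9714 = 0x09C9D
One's-complement sum = 0x9C9D.
Checksum = ~0x9C9D & 0xFFFF = 0x6362.

6362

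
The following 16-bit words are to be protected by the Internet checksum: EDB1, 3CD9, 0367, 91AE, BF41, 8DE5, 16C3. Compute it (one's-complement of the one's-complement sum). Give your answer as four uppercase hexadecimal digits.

DC74

One's-complement addition (fold any carry out of bit 15 back into bit 0):
  0xEDB1 + 0x3CD9 = 0x12A8A → wrap carry → 0x2A8B
  0x2A8B + 0x0367 = 0x02DF2
  0x2DF2 + 0x91AE = 0x0BFA0
  0xBFA0 + 0xBF41 = 0x17EE1 → wrap carry → 0x7EE2
  0x7EE2 + 0x8DE5 = 0x10CC7 → wrap carry → 0x0CC8
  0x0CC8 + 0x16C3 = 0x0238B
One's-complement sum = 0x238B.
Checksum = ~0x238B & 0xFFFF = 0xDC74.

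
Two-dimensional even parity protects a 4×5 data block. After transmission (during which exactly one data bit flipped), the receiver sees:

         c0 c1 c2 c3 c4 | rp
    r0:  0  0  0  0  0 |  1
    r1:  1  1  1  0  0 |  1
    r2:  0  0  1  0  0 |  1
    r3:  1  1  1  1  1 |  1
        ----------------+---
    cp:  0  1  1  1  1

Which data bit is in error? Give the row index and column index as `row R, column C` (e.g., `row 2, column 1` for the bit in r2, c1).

Recompute each row's even parity and compare to rp:
  r0: data parity 0, sent rp 1 → mismatch
  r1: data parity 1, sent rp 1 → ok
  r2: data parity 1, sent rp 1 → ok
  r3: data parity 1, sent rp 1 → ok
Recompute each column's even parity and compare to cp:
  c0: data parity 0, sent cp 0 → ok
  c1: data parity 0, sent cp 1 → mismatch
  c2: data parity 1, sent cp 1 → ok
  c3: data parity 1, sent cp 1 → ok
  c4: data parity 1, sent cp 1 → ok
Exactly one row (r0) and one column (c1) fail → the flipped bit is at their intersection.

row 0, column 1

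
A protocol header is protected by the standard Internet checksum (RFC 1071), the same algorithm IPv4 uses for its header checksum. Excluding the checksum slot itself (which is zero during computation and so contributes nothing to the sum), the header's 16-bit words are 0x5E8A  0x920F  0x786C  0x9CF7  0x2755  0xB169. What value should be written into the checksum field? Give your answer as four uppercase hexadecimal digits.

One's-complement addition (fold any carry out of bit 15 back into bit 0):
  0x5E8A + 0x920F = 0x0F099
  0xF099 + 0x786C = 0x16905 → wrap carry → 0x6906
  0x6906 + 0x9CF7 = 0x105FD → wrap carry → 0x05FE
  0x05FE + 0x2755 = 0x02D53
  0x2D53 + 0xB169 = 0x0DEBC
One's-complement sum = 0xDEBC.
Checksum = ~0xDEBC & 0xFFFF = 0x2143.

2143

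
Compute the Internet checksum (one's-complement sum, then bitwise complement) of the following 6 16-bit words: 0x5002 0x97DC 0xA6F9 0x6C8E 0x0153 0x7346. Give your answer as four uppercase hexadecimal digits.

8FFF

One's-complement addition (fold any carry out of bit 15 back into bit 0):
  0x5002 + 0x97DC = 0x0E7DE
  0xE7DE + 0xA6F9 = 0x18ED7 → wrap carry → 0x8ED8
  0x8ED8 + 0x6C8E = 0x0FB66
  0xFB66 + 0x0153 = 0x0FCB9
  0xFCB9 + 0x7346 = 0x16FFF → wrap carry → 0x7000
One's-complement sum = 0x7000.
Checksum = ~0x7000 & 0xFFFF = 0x8FFF.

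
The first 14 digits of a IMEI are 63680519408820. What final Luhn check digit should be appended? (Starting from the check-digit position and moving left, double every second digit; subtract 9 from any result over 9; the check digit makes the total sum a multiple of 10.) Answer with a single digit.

Partial digits right→left: 0 2 8 8 0 4 9 1 5 0 8 6 3 6
Double every second digit counting from the check-digit position (so the 1st, 3rd, 5th, ... of the partial from the right).
  doubled (with −9 where >9): 0 7 0 9 1 7 6 → sum 30
  kept as-is: 2 8 4 1 0 6 6 → sum 27
Total = 30 + 27 = 57.
Check digit = (10 − (57 mod 10)) mod 10 = 3.

3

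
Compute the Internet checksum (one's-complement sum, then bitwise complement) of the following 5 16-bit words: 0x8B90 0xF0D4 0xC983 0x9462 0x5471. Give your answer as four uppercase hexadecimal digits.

D142

One's-complement addition (fold any carry out of bit 15 back into bit 0):
  0x8B90 + 0xF0D4 = 0x17C64 → wrap carry → 0x7C65
  0x7C65 + 0xC983 = 0x145E8 → wrap carry → 0x45E9
  0x45E9 + 0x9462 = 0x0DA4B
  0xDA4B + 0x5471 = 0x12EBC → wrap carry → 0x2EBD
One's-complement sum = 0x2EBD.
Checksum = ~0x2EBD & 0xFFFF = 0xD142.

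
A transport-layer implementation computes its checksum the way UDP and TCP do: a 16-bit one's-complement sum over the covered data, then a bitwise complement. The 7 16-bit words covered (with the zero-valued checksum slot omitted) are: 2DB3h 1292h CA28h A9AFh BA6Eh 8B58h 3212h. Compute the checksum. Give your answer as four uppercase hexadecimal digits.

One's-complement addition (fold any carry out of bit 15 back into bit 0):
  0x2DB3 + 0x1292 = 0x04045
  0x4045 + 0xCA28 = 0x10A6D → wrap carry → 0x0A6E
  0x0A6E + 0xA9AF = 0x0B41D
  0xB41D + 0xBA6E = 0x16E8B → wrap carry → 0x6E8C
  0x6E8C + 0x8B58 = 0x0F9E4
  0xF9E4 + 0x3212 = 0x12BF6 → wrap carry → 0x2BF7
One's-complement sum = 0x2BF7.
Checksum = ~0x2BF7 & 0xFFFF = 0xD408.

D408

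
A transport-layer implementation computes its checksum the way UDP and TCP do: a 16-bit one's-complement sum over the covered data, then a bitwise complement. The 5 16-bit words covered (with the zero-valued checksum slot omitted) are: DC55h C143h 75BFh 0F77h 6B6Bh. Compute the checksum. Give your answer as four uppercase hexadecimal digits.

71C4

One's-complement addition (fold any carry out of bit 15 back into bit 0):
  0xDC55 + 0xC143 = 0x19D98 → wrap carry → 0x9D99
  0x9D99 + 0x75BF = 0x11358 → wrap carry → 0x1359
  0x1359 + 0x0F77 = 0x022D0
  0x22D0 + 0x6B6B = 0x08E3B
One's-complement sum = 0x8E3B.
Checksum = ~0x8E3B & 0xFFFF = 0x71C4.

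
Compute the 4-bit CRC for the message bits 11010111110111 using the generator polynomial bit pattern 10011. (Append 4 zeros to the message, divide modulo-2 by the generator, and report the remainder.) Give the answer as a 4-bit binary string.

1111

Append 4 zeros: 110101111101110000. Divide by 10011 (XOR where the leading bit is 1):
  pos 0: 11010 XOR 10011 = 01001
  pos 1: 10011 XOR 10011 = 00000
  pos 6: 11110 XOR 10011 = 01101
  pos 7: 11011 XOR 10011 = 01000
  pos 8: 10001 XOR 10011 = 00010
  pos 11: 10100 XOR 10011 = 00111
  pos 13: 11100 XOR 10011 = 01111
Remainder (last 4 bits) = 1111. This is the CRC / FCS.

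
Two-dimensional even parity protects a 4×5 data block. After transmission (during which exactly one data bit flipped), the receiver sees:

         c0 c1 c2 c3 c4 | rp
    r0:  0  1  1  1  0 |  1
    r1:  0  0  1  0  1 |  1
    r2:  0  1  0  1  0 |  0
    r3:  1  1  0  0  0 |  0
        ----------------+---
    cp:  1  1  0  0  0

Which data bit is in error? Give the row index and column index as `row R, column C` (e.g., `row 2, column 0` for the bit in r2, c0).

Recompute each row's even parity and compare to rp:
  r0: data parity 1, sent rp 1 → ok
  r1: data parity 0, sent rp 1 → mismatch
  r2: data parity 0, sent rp 0 → ok
  r3: data parity 0, sent rp 0 → ok
Recompute each column's even parity and compare to cp:
  c0: data parity 1, sent cp 1 → ok
  c1: data parity 1, sent cp 1 → ok
  c2: data parity 0, sent cp 0 → ok
  c3: data parity 0, sent cp 0 → ok
  c4: data parity 1, sent cp 0 → mismatch
Exactly one row (r1) and one column (c4) fail → the flipped bit is at their intersection.

row 1, column 4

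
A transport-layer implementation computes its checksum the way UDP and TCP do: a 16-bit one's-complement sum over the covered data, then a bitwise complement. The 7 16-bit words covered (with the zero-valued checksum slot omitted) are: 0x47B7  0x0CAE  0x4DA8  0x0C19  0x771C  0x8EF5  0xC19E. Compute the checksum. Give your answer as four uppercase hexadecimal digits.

One's-complement addition (fold any carry out of bit 15 back into bit 0):
  0x47B7 + 0x0CAE = 0x05465
  0x5465 + 0x4DA8 = 0x0A20D
  0xA20D + 0x0C19 = 0x0AE26
  0xAE26 + 0x771C = 0x12542 → wrap carry → 0x2543
  0x2543 + 0x8EF5 = 0x0B438
  0xB438 + 0xC19E = 0x175D6 → wrap carry → 0x75D7
One's-complement sum = 0x75D7.
Checksum = ~0x75D7 & 0xFFFF = 0x8A28.

8A28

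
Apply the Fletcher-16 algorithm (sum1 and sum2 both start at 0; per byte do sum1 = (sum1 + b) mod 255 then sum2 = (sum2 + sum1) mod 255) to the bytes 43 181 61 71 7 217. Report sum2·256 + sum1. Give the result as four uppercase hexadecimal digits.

4246

Running sums (mod 255):
  after byte 0 (43): sum1=43, sum2=43
  after byte 1 (181): sum1=224, sum2=12
  after byte 2 (61): sum1=30, sum2=42
  after byte 3 (71): sum1=101, sum2=143
  after byte 4 (7): sum1=108, sum2=251
  after byte 5 (217): sum1=70, sum2=66
Checksum = sum2·256 + sum1 = 66·256 + 70 = 16966 = 0x4246.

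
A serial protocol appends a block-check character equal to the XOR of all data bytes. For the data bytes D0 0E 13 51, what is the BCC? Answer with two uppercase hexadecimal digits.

XOR the bytes together:
  start with 0xD0
  0xD0 ⊕ 0x0E = 0xDE
  0xDE ⊕ 0x13 = 0xCD
  0xCD ⊕ 0x51 = 0x9C

9C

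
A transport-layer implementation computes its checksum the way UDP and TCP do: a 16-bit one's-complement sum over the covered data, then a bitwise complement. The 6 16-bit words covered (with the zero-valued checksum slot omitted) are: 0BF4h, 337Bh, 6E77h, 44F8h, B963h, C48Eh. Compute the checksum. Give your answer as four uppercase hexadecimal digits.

One's-complement addition (fold any carry out of bit 15 back into bit 0):
  0x0BF4 + 0x337B = 0x03F6F
  0x3F6F + 0x6E77 = 0x0ADE6
  0xADE6 + 0x44F8 = 0x0F2DE
  0xF2DE + 0xB963 = 0x1AC41 → wrap carry → 0xAC42
  0xAC42 + 0xC48E = 0x170D0 → wrap carry → 0x70D1
One's-complement sum = 0x70D1.
Checksum = ~0x70D1 & 0xFFFF = 0x8F2E.

8F2E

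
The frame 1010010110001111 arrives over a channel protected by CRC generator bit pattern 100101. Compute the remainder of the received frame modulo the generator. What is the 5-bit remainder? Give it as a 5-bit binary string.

Modulo-2 division of 1010010110001111 by 100101:
  pos 0: 101001 XOR 100101 = 001100
  pos 2: 110001 XOR 100101 = 010100
  pos 3: 101001 XOR 100101 = 001100
  pos 5: 110000 XOR 100101 = 010101
  pos 6: 101010 XOR 100101 = 001111
  pos 8: 111111 XOR 100101 = 011010
  pos 9: 110101 XOR 100101 = 010000
  pos 10: 100001 XOR 100101 = 000100
Remainder = 00100 (nonzero — an error is detected).

00100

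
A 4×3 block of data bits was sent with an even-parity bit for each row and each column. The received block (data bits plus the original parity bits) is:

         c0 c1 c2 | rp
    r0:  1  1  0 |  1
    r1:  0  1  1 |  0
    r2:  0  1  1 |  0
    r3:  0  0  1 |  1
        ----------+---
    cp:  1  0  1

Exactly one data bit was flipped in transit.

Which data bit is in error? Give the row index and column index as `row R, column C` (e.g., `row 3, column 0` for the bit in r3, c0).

Recompute each row's even parity and compare to rp:
  r0: data parity 0, sent rp 1 → mismatch
  r1: data parity 0, sent rp 0 → ok
  r2: data parity 0, sent rp 0 → ok
  r3: data parity 1, sent rp 1 → ok
Recompute each column's even parity and compare to cp:
  c0: data parity 1, sent cp 1 → ok
  c1: data parity 1, sent cp 0 → mismatch
  c2: data parity 1, sent cp 1 → ok
Exactly one row (r0) and one column (c1) fail → the flipped bit is at their intersection.

row 0, column 1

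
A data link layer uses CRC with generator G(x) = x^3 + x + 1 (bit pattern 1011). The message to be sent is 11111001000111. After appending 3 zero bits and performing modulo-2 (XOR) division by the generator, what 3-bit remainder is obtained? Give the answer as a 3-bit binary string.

011

Append 3 zeros: 11111001000111000. Divide by 1011 (XOR where the leading bit is 1):
  pos 0: 1111 XOR 1011 = 0100
  pos 1: 1001 XOR 1011 = 0010
  pos 3: 1000 XOR 1011 = 0011
  pos 5: 1110 XOR 1011 = 0101
  pos 6: 1010 XOR 1011 = 0001
  pos 9: 1011 XOR 1011 = 0000
  pos 13: 1000 XOR 1011 = 0011
Remainder (last 3 bits) = 011. This is the CRC / FCS.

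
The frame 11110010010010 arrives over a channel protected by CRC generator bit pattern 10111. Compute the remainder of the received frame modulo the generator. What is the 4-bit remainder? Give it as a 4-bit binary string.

1110

Modulo-2 division of 11110010010010 by 10111:
  pos 0: 11110 XOR 10111 = 01001
  pos 1: 10010 XOR 10111 = 00101
  pos 3: 10110 XOR 10111 = 00001
  pos 7: 10100 XOR 10111 = 00011
Remainder = 1110 (nonzero — an error is detected).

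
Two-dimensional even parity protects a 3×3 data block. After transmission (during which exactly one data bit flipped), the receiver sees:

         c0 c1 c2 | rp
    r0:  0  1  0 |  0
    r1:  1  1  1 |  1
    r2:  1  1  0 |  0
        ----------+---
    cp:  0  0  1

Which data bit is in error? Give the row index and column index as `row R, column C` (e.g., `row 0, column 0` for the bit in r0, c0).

row 0, column 1

Recompute each row's even parity and compare to rp:
  r0: data parity 1, sent rp 0 → mismatch
  r1: data parity 1, sent rp 1 → ok
  r2: data parity 0, sent rp 0 → ok
Recompute each column's even parity and compare to cp:
  c0: data parity 0, sent cp 0 → ok
  c1: data parity 1, sent cp 0 → mismatch
  c2: data parity 1, sent cp 1 → ok
Exactly one row (r0) and one column (c1) fail → the flipped bit is at their intersection.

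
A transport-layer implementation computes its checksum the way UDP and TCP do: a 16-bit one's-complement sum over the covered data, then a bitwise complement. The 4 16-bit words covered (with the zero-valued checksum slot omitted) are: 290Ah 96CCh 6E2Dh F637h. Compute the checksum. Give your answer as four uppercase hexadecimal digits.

DBC3

One's-complement addition (fold any carry out of bit 15 back into bit 0):
  0x290A + 0x96CC = 0x0BFD6
  0xBFD6 + 0x6E2D = 0x12E03 → wrap carry → 0x2E04
  0x2E04 + 0xF637 = 0x1243B → wrap carry → 0x243C
One's-complement sum = 0x243C.
Checksum = ~0x243C & 0xFFFF = 0xDBC3.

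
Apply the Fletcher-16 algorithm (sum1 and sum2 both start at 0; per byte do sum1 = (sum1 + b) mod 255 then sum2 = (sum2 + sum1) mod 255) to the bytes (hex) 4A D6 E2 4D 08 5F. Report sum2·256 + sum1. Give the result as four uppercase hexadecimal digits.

Running sums (mod 255):
  after byte 0 (4A): sum1=74, sum2=74
  after byte 1 (D6): sum1=33, sum2=107
  after byte 2 (E2): sum1=4, sum2=111
  after byte 3 (4D): sum1=81, sum2=192
  after byte 4 (08): sum1=89, sum2=26
  after byte 5 (5F): sum1=184, sum2=210
Checksum = sum2·256 + sum1 = 210·256 + 184 = 53944 = 0xD2B8.

D2B8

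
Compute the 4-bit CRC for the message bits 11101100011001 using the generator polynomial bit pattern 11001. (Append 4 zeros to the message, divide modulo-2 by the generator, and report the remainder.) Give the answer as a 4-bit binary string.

0010

Append 4 zeros: 111011000110010000. Divide by 11001 (XOR where the leading bit is 1):
  pos 0: 11101 XOR 11001 = 00100
  pos 2: 10010 XOR 11001 = 01011
  pos 3: 10110 XOR 11001 = 01111
  pos 4: 11110 XOR 11001 = 00111
  pos 6: 11111 XOR 11001 = 00110
  pos 8: 11000 XOR 11001 = 00001
  pos 12: 11000 XOR 11001 = 00001
Remainder (last 4 bits) = 0010. This is the CRC / FCS.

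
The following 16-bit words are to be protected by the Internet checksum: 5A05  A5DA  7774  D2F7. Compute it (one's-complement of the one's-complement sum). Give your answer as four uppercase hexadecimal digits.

B5B3

One's-complement addition (fold any carry out of bit 15 back into bit 0):
  0x5A05 + 0xA5DA = 0x0FFDF
  0xFFDF + 0x7774 = 0x17753 → wrap carry → 0x7754
  0x7754 + 0xD2F7 = 0x14A4B → wrap carry → 0x4A4C
One's-complement sum = 0x4A4C.
Checksum = ~0x4A4C & 0xFFFF = 0xB5B3.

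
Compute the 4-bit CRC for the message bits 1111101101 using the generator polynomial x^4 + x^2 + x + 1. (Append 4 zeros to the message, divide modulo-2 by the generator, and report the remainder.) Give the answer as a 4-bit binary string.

0011

Append 4 zeros: 11111011010000. Divide by 10111 (XOR where the leading bit is 1):
  pos 0: 11111 XOR 10111 = 01000
  pos 1: 10000 XOR 10111 = 00111
  pos 3: 11111 XOR 10111 = 01000
  pos 4: 10000 XOR 10111 = 00111
  pos 6: 11110 XOR 10111 = 01001
  pos 7: 10010 XOR 10111 = 00101
  pos 9: 10100 XOR 10111 = 00011
Remainder (last 4 bits) = 0011. This is the CRC / FCS.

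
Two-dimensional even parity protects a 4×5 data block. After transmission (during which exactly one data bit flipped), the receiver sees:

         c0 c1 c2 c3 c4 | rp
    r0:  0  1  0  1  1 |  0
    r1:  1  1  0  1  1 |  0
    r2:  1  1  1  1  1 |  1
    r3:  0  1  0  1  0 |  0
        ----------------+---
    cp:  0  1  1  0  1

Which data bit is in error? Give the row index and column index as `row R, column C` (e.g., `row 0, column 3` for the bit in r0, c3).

row 0, column 1

Recompute each row's even parity and compare to rp:
  r0: data parity 1, sent rp 0 → mismatch
  r1: data parity 0, sent rp 0 → ok
  r2: data parity 1, sent rp 1 → ok
  r3: data parity 0, sent rp 0 → ok
Recompute each column's even parity and compare to cp:
  c0: data parity 0, sent cp 0 → ok
  c1: data parity 0, sent cp 1 → mismatch
  c2: data parity 1, sent cp 1 → ok
  c3: data parity 0, sent cp 0 → ok
  c4: data parity 1, sent cp 1 → ok
Exactly one row (r0) and one column (c1) fail → the flipped bit is at their intersection.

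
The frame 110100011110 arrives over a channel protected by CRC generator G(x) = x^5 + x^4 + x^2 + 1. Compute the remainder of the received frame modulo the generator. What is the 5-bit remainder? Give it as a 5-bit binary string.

00001

Modulo-2 division of 110100011110 by 110101:
  pos 0: 110100 XOR 110101 = 000001
  pos 5: 101111 XOR 110101 = 011010
  pos 6: 110100 XOR 110101 = 000001
Remainder = 00001 (nonzero — an error is detected).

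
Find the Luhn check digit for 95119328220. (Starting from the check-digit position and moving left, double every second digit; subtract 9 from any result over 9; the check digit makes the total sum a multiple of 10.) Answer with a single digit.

3

Partial digits right→left: 0 2 2 8 2 3 9 1 1 5 9
Double every second digit counting from the check-digit position (so the 1st, 3rd, 5th, ... of the partial from the right).
  doubled (with −9 where >9): 0 4 4 9 2 9 → sum 28
  kept as-is: 2 8 3 1 5 → sum 19
Total = 28 + 19 = 47.
Check digit = (10 − (47 mod 10)) mod 10 = 3.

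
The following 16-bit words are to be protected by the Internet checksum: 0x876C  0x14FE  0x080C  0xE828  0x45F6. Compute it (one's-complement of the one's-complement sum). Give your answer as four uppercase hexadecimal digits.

One's-complement addition (fold any carry out of bit 15 back into bit 0):
  0x876C + 0x14FE = 0x09C6A
  0x9C6A + 0x080C = 0x0A476
  0xA476 + 0xE828 = 0x18C9E → wrap carry → 0x8C9F
  0x8C9F + 0x45F6 = 0x0D295
One's-complement sum = 0xD295.
Checksum = ~0xD295 & 0xFFFF = 0x2D6A.

2D6A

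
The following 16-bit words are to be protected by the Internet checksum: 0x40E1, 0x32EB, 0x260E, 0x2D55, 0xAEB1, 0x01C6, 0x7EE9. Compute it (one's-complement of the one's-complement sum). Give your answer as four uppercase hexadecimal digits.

096F

One's-complement addition (fold any carry out of bit 15 back into bit 0):
  0x40E1 + 0x32EB = 0x073CC
  0x73CC + 0x260E = 0x099DA
  0x99DA + 0x2D55 = 0x0C72F
  0xC72F + 0xAEB1 = 0x175E0 → wrap carry → 0x75E1
  0x75E1 + 0x01C6 = 0x077A7
  0x77A7 + 0x7EE9 = 0x0F690
One's-complement sum = 0xF690.
Checksum = ~0xF690 & 0xFFFF = 0x096F.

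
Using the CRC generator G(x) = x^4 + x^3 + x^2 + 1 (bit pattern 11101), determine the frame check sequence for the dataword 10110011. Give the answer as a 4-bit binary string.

Append 4 zeros: 101100110000. Divide by 11101 (XOR where the leading bit is 1):
  pos 0: 10110 XOR 11101 = 01011
  pos 1: 10110 XOR 11101 = 01011
  pos 2: 10111 XOR 11101 = 01010
  pos 3: 10101 XOR 11101 = 01000
  pos 4: 10000 XOR 11101 = 01101
  pos 5: 11010 XOR 11101 = 00111
  pos 7: 11100 XOR 11101 = 00001
Remainder (last 4 bits) = 0001. This is the CRC / FCS.

0001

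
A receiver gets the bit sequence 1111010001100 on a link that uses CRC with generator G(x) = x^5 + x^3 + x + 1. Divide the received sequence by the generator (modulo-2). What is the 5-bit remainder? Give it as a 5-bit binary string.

Modulo-2 division of 1111010001100 by 101011:
  pos 0: 111101 XOR 101011 = 010110
  pos 1: 101100 XOR 101011 = 000111
  pos 4: 111001 XOR 101011 = 010010
  pos 5: 100101 XOR 101011 = 001110
  pos 7: 111000 XOR 101011 = 010011
Remainder = 10011 (nonzero — an error is detected).

10011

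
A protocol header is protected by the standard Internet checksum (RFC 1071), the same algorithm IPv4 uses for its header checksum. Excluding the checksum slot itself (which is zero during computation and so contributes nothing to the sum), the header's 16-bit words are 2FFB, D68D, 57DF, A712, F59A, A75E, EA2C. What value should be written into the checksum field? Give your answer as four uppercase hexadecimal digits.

735E

One's-complement addition (fold any carry out of bit 15 back into bit 0):
  0x2FFB + 0xD68D = 0x10688 → wrap carry → 0x0689
  0x0689 + 0x57DF = 0x05E68
  0x5E68 + 0xA712 = 0x1057A → wrap carry → 0x057B
  0x057B + 0xF59A = 0x0FB15
  0xFB15 + 0xA75E = 0x1A273 → wrap carry → 0xA274
  0xA274 + 0xEA2C = 0x18CA0 → wrap carry → 0x8CA1
One's-complement sum = 0x8CA1.
Checksum = ~0x8CA1 & 0xFFFF = 0x735E.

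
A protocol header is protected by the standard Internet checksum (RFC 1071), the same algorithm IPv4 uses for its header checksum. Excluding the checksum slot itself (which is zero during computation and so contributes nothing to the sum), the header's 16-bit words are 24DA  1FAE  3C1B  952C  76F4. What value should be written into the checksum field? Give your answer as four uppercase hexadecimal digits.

One's-complement addition (fold any carry out of bit 15 back into bit 0):
  0x24DA + 0x1FAE = 0x04488
  0x4488 + 0x3C1B = 0x080A3
  0x80A3 + 0x952C = 0x115CF → wrap carry → 0x15D0
  0x15D0 + 0x76F4 = 0x08CC4
One's-complement sum = 0x8CC4.
Checksum = ~0x8CC4 & 0xFFFF = 0x733B.

733B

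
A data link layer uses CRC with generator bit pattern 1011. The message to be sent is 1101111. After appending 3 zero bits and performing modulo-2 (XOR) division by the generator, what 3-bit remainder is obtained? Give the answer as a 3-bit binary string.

Append 3 zeros: 1101111000. Divide by 1011 (XOR where the leading bit is 1):
  pos 0: 1101 XOR 1011 = 0110
  pos 1: 1101 XOR 1011 = 0110
  pos 2: 1101 XOR 1011 = 0110
  pos 3: 1101 XOR 1011 = 0110
  pos 4: 1100 XOR 1011 = 0111
  pos 5: 1110 XOR 1011 = 0101
  pos 6: 1010 XOR 1011 = 0001
Remainder (last 3 bits) = 001. This is the CRC / FCS.

001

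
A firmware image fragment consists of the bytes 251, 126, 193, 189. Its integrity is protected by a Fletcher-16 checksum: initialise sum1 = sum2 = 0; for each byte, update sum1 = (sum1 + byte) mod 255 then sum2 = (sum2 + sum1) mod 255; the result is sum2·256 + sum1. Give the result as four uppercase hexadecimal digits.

ACF9

Running sums (mod 255):
  after byte 0 (251): sum1=251, sum2=251
  after byte 1 (126): sum1=122, sum2=118
  after byte 2 (193): sum1=60, sum2=178
  after byte 3 (189): sum1=249, sum2=172
Checksum = sum2·256 + sum1 = 172·256 + 249 = 44281 = 0xACF9.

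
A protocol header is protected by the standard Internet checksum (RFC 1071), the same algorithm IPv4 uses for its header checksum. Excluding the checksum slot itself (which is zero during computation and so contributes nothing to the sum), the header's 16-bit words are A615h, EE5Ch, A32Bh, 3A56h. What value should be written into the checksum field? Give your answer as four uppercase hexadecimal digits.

8E0B

One's-complement addition (fold any carry out of bit 15 back into bit 0):
  0xA615 + 0xEE5C = 0x19471 → wrap carry → 0x9472
  0x9472 + 0xA32B = 0x1379D → wrap carry → 0x379E
  0x379E + 0x3A56 = 0x071F4
One's-complement sum = 0x71F4.
Checksum = ~0x71F4 & 0xFFFF = 0x8E0B.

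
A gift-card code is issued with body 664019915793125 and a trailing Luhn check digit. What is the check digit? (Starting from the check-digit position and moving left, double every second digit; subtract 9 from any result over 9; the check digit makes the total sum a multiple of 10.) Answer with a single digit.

7

Partial digits right→left: 5 2 1 3 9 7 5 1 9 9 1 0 4 6 6
Double every second digit counting from the check-digit position (so the 1st, 3rd, 5th, ... of the partial from the right).
  doubled (with −9 where >9): 1 2 9 1 9 2 8 3 → sum 35
  kept as-is: 2 3 7 1 9 0 6 → sum 28
Total = 35 + 28 = 63.
Check digit = (10 − (63 mod 10)) mod 10 = 7.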